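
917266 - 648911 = 268355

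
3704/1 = 3704 = 3704.00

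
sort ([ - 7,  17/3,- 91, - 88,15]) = [-91,-88,-7,17/3,15 ]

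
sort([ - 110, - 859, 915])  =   [ -859,-110, 915]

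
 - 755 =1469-2224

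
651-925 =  - 274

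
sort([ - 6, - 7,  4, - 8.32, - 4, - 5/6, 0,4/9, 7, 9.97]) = [-8.32 , - 7, - 6, - 4, - 5/6,0,  4/9,  4,7,9.97]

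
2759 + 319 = 3078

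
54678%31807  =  22871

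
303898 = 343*886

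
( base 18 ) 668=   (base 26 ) 316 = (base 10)2060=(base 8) 4014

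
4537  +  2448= 6985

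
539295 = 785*687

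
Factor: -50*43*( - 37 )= 2^1 * 5^2 * 37^1*43^1= 79550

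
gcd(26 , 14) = 2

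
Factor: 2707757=13^1*31^1*6719^1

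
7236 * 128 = 926208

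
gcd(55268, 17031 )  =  1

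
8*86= 688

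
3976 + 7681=11657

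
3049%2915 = 134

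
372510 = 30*12417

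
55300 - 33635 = 21665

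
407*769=312983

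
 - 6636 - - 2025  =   - 4611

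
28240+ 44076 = 72316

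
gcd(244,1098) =122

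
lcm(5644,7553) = 513604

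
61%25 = 11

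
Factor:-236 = - 2^2*  59^1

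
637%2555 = 637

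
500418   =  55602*9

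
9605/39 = 246 + 11/39  =  246.28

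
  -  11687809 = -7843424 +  - 3844385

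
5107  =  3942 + 1165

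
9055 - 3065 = 5990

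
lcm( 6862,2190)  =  102930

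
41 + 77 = 118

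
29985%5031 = 4830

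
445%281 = 164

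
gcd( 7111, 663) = 13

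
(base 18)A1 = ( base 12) 131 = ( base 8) 265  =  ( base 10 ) 181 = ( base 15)C1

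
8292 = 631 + 7661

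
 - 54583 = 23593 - 78176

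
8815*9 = 79335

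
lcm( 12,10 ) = 60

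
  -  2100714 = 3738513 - 5839227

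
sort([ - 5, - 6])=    [ - 6,- 5]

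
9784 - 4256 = 5528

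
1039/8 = 1039/8=129.88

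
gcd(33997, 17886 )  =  1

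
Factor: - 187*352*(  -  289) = 19023136 = 2^5*11^2*17^3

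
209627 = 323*649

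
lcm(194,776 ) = 776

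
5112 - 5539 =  - 427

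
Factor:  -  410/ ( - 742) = 205/371 = 5^1 * 7^( - 1)*41^1*53^(  -  1)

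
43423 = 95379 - 51956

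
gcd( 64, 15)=1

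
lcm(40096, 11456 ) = 80192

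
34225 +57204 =91429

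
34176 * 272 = 9295872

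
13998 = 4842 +9156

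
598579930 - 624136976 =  - 25557046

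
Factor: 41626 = 2^1*13^1 *1601^1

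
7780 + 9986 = 17766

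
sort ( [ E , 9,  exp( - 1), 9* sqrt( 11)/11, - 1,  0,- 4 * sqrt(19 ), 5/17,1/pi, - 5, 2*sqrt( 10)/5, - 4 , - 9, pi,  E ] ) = [-4  *  sqrt(19 ), - 9, - 5, - 4, - 1,0 , 5/17, 1/pi,exp( - 1 ),2 *sqrt( 10 ) /5, 9 * sqrt( 11 )/11, E,E,  pi,9]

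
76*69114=5252664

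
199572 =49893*4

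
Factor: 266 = 2^1*7^1* 19^1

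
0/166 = 0 = 0.00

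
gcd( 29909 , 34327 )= 1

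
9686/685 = 14 + 96/685 = 14.14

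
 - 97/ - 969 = 97/969 = 0.10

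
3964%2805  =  1159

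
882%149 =137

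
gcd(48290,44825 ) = 55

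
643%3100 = 643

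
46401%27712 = 18689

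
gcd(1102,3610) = 38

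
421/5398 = 421/5398  =  0.08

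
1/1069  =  1/1069 =0.00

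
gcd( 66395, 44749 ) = 1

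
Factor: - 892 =-2^2*223^1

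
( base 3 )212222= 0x287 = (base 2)1010000111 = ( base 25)10m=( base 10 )647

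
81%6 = 3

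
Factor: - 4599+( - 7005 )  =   - 11604 = -2^2 *3^1*967^1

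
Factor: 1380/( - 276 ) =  - 5 = - 5^1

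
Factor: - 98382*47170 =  - 4640678940  =  -  2^2*3^1*5^1*19^1* 53^1 * 89^1*863^1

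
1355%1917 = 1355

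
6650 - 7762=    - 1112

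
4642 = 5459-817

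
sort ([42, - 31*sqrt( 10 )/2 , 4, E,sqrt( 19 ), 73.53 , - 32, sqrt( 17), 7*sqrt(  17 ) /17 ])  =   [ - 31*sqrt( 10)/2,-32 , 7*sqrt(17) /17,  E,  4, sqrt( 17),sqrt( 19 ) , 42, 73.53 ]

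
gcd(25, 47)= 1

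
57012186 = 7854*7259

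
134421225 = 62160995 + 72260230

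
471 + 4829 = 5300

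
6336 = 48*132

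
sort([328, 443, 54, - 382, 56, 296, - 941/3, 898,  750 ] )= [ - 382, - 941/3, 54,56, 296,328, 443, 750, 898 ]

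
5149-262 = 4887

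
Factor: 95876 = 2^2*11^1*2179^1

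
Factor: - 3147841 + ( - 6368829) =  - 2^1*5^1*97^1*9811^1 = - 9516670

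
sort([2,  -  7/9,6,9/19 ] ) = [  -  7/9,9/19,2,  6 ] 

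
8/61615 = 8/61615 =0.00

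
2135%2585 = 2135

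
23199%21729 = 1470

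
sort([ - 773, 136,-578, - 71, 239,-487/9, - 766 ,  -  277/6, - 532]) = [-773,-766, - 578, - 532, - 71, - 487/9, - 277/6, 136,239] 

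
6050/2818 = 2 + 207/1409 = 2.15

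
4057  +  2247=6304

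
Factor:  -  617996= - 2^2*43^1*3593^1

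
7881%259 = 111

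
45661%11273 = 569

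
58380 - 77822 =-19442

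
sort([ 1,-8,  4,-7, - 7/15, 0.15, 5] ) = [ - 8, - 7, - 7/15,  0.15 , 1,4, 5 ]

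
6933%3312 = 309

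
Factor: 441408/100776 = 2^3*11^2*13^(  -  1 )*17^ ( - 1 ) = 968/221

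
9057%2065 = 797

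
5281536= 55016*96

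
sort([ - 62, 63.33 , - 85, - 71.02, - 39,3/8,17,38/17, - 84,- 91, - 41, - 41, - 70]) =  [ - 91, - 85, - 84,-71.02  , - 70, - 62,-41, - 41, - 39,3/8,  38/17,17,63.33 ]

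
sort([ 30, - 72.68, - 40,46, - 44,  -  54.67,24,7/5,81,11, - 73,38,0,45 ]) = [- 73, - 72.68, - 54.67, - 44,  -  40,0,  7/5,11,24 , 30, 38,45,46, 81] 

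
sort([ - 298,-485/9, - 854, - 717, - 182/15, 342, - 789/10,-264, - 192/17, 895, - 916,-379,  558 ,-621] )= [ - 916,- 854, - 717 ,-621 ,-379,-298, - 264 , - 789/10, - 485/9 , - 182/15,-192/17, 342, 558 , 895 ]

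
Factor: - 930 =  - 2^1*3^1*5^1*31^1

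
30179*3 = 90537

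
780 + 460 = 1240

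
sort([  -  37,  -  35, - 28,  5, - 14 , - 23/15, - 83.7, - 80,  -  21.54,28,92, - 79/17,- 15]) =[ - 83.7, -80, -37, - 35, - 28, -21.54, - 15, - 14, -79/17,  -  23/15,5, 28,92]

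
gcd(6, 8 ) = 2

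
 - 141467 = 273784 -415251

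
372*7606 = 2829432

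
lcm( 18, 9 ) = 18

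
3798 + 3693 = 7491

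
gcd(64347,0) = 64347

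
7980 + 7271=15251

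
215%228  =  215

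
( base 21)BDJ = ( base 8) 12027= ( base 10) 5143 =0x1417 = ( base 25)85i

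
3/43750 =3/43750 = 0.00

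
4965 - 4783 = 182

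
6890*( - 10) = - 68900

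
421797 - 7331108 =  - 6909311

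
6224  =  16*389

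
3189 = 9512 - 6323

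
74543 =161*463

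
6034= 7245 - 1211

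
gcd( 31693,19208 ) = 1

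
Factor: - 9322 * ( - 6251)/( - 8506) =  - 7^1 * 19^1 * 47^1 * 59^1 * 79^1*4253^(  -  1) =-29135911/4253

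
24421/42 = 581 + 19/42 = 581.45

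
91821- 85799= 6022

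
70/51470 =7/5147 = 0.00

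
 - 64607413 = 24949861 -89557274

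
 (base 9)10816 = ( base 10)7224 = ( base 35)5ve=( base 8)16070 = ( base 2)1110000111000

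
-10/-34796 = 5/17398  =  0.00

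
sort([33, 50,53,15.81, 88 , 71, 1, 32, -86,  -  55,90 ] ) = [ - 86,- 55,1, 15.81, 32, 33, 50,53, 71, 88,90 ] 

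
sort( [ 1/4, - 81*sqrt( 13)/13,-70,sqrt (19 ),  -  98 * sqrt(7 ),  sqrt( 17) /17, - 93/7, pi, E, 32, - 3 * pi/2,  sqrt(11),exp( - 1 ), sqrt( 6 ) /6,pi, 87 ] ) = [ - 98*sqrt(7), - 70, - 81*sqrt (13 )/13, - 93/7, - 3*pi/2,sqrt(17 )/17, 1/4,exp( - 1) , sqrt( 6 )/6, E,pi,pi,sqrt( 11 ),sqrt(19), 32, 87]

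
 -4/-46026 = 2/23013 = 0.00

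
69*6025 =415725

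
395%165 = 65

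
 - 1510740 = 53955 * (  -  28)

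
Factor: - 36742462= - 2^1* 53^1  *346627^1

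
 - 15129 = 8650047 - 8665176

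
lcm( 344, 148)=12728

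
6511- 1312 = 5199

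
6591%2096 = 303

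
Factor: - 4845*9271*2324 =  - 2^2 * 3^1  *5^1* 7^1*17^1*19^1*73^1*83^1*127^1 = - 104389420380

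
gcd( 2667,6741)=21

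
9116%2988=152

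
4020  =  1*4020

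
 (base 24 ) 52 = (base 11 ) 101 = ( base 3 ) 11112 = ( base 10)122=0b1111010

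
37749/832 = 45 + 309/832  =  45.37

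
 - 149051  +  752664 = 603613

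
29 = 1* 29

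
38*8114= 308332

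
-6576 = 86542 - 93118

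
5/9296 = 5/9296=0.00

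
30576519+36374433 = 66950952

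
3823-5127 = -1304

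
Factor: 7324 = 2^2*1831^1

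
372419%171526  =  29367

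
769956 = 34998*22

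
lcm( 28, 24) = 168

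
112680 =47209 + 65471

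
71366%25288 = 20790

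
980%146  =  104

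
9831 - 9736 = 95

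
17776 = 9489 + 8287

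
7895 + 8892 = 16787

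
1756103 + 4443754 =6199857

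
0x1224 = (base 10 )4644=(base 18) e60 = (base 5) 122034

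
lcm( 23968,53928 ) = 215712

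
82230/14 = 5873+4/7 = 5873.57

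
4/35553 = 4/35553 = 0.00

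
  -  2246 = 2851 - 5097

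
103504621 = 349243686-245739065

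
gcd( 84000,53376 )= 96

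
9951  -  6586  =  3365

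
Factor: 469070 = 2^1*5^1*7^1*6701^1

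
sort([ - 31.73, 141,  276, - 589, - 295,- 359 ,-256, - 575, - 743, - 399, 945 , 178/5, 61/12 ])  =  [ - 743, - 589,-575,  -  399, - 359 ,- 295, - 256, - 31.73,61/12 , 178/5, 141, 276,945 ] 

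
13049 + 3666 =16715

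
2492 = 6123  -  3631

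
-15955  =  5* (-3191)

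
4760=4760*1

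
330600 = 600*551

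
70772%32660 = 5452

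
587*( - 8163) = -4791681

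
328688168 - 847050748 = -518362580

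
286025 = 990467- 704442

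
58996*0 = 0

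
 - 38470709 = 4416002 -42886711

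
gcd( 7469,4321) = 1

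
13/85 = 13/85 =0.15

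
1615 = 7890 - 6275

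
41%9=5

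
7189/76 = 7189/76 = 94.59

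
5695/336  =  5695/336 = 16.95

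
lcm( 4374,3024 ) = 244944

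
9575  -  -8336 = 17911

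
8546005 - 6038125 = 2507880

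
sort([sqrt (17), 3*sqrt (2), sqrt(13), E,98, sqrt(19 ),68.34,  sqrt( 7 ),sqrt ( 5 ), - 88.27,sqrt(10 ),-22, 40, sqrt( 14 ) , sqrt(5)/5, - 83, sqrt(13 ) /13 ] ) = [ - 88.27, -83,-22, sqrt(13)/13,  sqrt(5)/5, sqrt( 5), sqrt( 7), E,sqrt ( 10), sqrt(13), sqrt ( 14),sqrt( 17 ), 3 * sqrt(2 ),  sqrt( 19),40, 68.34,98 ] 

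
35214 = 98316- 63102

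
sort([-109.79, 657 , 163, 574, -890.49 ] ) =[ - 890.49, - 109.79,163,574 , 657 ]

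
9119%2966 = 221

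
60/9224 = 15/2306= 0.01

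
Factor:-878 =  - 2^1*439^1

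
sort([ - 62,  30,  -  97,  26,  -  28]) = [-97, - 62, - 28,26,  30] 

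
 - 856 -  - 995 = 139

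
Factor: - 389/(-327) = 3^( - 1 )*109^( - 1) * 389^1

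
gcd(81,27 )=27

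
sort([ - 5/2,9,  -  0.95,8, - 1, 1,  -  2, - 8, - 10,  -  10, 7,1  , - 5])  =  [ - 10, -10, - 8,  -  5, -5/2, - 2, - 1,-0.95,1,1, 7,8,  9]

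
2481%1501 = 980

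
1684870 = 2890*583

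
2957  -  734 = 2223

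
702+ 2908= 3610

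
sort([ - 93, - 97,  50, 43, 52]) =[  -  97, - 93,43,50, 52 ] 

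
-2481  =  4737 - 7218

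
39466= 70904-31438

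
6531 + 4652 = 11183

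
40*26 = 1040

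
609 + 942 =1551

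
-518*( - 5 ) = 2590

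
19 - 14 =5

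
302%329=302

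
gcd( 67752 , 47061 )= 9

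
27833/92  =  27833/92 = 302.53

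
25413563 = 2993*8491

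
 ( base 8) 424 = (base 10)276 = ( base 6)1140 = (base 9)336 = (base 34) 84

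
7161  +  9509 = 16670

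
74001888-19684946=54316942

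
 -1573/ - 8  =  1573/8 = 196.62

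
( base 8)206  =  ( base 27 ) 4q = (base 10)134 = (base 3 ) 11222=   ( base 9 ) 158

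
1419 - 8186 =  - 6767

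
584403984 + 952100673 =1536504657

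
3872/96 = 40 + 1/3 = 40.33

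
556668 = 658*846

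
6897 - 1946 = 4951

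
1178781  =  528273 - -650508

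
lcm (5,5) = 5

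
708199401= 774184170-65984769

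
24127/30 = 24127/30 = 804.23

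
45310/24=22655/12 = 1887.92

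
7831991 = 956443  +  6875548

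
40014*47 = 1880658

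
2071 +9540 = 11611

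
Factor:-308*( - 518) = 2^3*7^2*11^1*37^1 = 159544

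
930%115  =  10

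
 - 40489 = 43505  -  83994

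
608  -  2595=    - 1987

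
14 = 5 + 9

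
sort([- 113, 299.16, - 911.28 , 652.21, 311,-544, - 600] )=[ -911.28, - 600 , - 544, - 113, 299.16, 311,  652.21]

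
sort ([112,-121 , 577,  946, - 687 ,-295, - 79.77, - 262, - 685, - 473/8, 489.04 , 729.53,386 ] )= [-687 , - 685, - 295  , - 262, - 121, - 79.77, - 473/8,  112, 386,489.04,577 , 729.53, 946]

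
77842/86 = 905+6/43=905.14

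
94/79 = 94/79 = 1.19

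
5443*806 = 4387058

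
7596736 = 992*7658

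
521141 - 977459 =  - 456318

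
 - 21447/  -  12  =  1787+1/4 = 1787.25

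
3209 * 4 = 12836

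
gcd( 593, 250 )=1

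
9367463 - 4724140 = 4643323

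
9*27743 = 249687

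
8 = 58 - 50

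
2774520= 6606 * 420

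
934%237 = 223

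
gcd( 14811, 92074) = 1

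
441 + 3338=3779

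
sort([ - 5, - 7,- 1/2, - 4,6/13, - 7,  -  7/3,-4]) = [ - 7, - 7, - 5,-4, - 4, - 7/3,- 1/2,6/13]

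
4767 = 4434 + 333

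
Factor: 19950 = 2^1*3^1 *5^2*7^1*19^1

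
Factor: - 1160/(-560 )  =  2^ ( - 1)*7^( - 1)* 29^1 = 29/14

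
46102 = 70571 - 24469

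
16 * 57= 912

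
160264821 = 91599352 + 68665469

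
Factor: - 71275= -5^2*2851^1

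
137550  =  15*9170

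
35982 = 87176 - 51194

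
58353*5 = 291765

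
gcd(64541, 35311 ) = 1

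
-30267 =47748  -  78015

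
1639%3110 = 1639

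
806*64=51584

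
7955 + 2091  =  10046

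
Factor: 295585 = 5^1*31^1 * 1907^1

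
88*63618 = 5598384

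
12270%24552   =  12270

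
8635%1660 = 335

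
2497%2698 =2497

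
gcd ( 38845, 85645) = 5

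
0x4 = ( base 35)4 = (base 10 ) 4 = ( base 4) 10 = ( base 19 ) 4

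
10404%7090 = 3314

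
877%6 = 1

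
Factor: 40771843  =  7^1*557^1*10457^1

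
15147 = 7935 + 7212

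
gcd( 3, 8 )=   1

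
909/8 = 113 + 5/8 = 113.62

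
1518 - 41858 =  - 40340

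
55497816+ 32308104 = 87805920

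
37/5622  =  37/5622 = 0.01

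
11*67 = 737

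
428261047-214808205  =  213452842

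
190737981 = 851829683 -661091702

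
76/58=38/29= 1.31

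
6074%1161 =269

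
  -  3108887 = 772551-3881438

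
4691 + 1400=6091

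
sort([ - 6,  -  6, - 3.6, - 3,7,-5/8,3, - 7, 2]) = [ - 7, -6, - 6, -3.6, -3, - 5/8,2, 3,7]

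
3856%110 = 6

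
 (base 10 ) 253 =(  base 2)11111101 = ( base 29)8L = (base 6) 1101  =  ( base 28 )91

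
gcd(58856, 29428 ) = 29428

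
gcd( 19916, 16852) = 1532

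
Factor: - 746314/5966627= - 2^1*19^( - 1) * 71^( - 1)*4423^( - 1)*373157^1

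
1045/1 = 1045 = 1045.00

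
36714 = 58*633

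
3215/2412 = 1 + 803/2412 = 1.33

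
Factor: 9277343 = 37^1 * 250739^1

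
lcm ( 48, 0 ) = 0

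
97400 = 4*24350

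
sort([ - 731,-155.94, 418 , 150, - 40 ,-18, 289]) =[ -731, -155.94,-40, - 18,150,289, 418]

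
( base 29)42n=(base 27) 4jg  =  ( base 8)6565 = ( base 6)23541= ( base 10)3445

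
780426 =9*86714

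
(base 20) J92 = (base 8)17146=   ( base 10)7782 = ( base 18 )1606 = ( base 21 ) HDC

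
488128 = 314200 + 173928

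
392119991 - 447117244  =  - 54997253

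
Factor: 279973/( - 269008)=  - 2^( - 4)*23^( - 1)*383^1 = - 383/368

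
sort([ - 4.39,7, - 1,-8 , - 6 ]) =[ - 8, - 6,-4.39, - 1,7] 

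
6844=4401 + 2443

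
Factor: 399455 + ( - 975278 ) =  - 575823 = - 3^1*367^1 * 523^1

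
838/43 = 838/43 = 19.49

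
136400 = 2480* 55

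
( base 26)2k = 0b1001000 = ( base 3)2200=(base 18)40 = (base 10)72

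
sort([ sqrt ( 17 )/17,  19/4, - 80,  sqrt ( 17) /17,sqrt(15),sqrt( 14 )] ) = [ - 80, sqrt(17)/17, sqrt(17 ) /17, sqrt( 14), sqrt( 15 ),19/4 ] 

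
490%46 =30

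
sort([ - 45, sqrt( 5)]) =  [ - 45,sqrt( 5 )]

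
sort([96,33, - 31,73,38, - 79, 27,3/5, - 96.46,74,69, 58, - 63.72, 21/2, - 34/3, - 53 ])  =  [  -  96.46,  -  79,  -  63.72, - 53, - 31, - 34/3 , 3/5,21/2,27,33,38,58, 69,73,74,96]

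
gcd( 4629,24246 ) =3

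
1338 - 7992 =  - 6654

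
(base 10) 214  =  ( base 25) 8E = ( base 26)86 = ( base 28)7I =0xD6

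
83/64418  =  83/64418= 0.00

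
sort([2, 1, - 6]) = [ - 6,1, 2 ]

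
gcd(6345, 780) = 15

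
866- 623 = 243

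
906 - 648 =258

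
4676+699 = 5375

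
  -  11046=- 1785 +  - 9261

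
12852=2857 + 9995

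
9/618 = 3/206 = 0.01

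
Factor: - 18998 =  - 2^1*7^1*23^1*59^1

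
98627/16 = 6164 + 3/16 = 6164.19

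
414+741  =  1155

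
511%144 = 79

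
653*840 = 548520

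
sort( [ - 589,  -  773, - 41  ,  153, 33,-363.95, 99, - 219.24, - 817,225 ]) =[ - 817, - 773,  -  589,-363.95,  -  219.24,-41, 33, 99, 153, 225]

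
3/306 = 1/102 = 0.01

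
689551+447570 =1137121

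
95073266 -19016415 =76056851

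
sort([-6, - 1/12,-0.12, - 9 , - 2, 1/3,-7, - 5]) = [-9,- 7,-6,-5,-2,-0.12,-1/12,1/3]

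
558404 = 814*686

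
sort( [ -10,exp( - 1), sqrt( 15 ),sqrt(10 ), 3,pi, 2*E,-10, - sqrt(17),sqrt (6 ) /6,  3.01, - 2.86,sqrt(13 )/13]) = [ - 10, - 10,- sqrt(17 ), -2.86, sqrt(13)/13,exp( - 1),sqrt( 6 ) /6,3,3.01,  pi, sqrt(10 ), sqrt(15 ), 2*E]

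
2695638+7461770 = 10157408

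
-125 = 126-251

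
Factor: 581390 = 2^1*5^1*47^1 * 1237^1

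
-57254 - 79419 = -136673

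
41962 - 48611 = - 6649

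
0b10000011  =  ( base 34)3t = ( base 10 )131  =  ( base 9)155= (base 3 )11212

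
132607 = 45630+86977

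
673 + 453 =1126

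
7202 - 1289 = 5913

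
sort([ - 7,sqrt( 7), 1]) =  [-7, 1, sqrt( 7)]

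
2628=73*36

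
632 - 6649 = -6017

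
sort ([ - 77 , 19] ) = [-77, 19 ]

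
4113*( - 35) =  - 143955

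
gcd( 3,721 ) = 1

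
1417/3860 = 1417/3860 = 0.37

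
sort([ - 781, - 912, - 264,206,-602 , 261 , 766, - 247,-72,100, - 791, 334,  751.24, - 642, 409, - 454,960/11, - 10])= [ - 912, - 791, - 781, - 642,-602, - 454 , - 264, - 247, - 72, - 10,960/11,100,206,261,334,409,751.24,766] 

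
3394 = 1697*2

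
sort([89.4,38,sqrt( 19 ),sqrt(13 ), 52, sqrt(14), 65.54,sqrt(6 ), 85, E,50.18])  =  [ sqrt( 6 ),E,sqrt( 13 ),sqrt( 14), sqrt ( 19 ),38,  50.18, 52 , 65.54,85 , 89.4] 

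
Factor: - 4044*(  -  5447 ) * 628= 13833375504 = 2^4*3^1 *13^1* 157^1*337^1  *  419^1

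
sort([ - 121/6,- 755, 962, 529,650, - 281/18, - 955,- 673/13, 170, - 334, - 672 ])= [ - 955,  -  755, -672  , - 334, - 673/13,-121/6,  -  281/18  ,  170,529, 650,962] 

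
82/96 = 41/48 = 0.85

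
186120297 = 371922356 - 185802059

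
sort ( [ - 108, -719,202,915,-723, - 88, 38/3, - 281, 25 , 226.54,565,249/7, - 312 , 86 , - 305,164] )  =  [ - 723, - 719, - 312 , - 305, - 281, - 108, - 88, 38/3,25 , 249/7,86, 164,202, 226.54,565,915 ] 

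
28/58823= 28/58823=0.00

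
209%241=209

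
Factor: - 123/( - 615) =5^( - 1) = 1/5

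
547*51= 27897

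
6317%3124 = 69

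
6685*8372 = 55966820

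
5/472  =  5/472=0.01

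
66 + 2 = 68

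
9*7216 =64944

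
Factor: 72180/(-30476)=-45/19=-3^2*5^1*19^( - 1)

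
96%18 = 6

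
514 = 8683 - 8169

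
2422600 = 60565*40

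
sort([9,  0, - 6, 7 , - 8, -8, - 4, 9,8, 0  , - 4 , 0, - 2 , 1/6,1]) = [ - 8, - 8, - 6, - 4, - 4  , - 2,0,0, 0,  1/6,1,7, 8, 9 , 9] 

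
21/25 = 21/25 = 0.84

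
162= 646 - 484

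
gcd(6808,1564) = 92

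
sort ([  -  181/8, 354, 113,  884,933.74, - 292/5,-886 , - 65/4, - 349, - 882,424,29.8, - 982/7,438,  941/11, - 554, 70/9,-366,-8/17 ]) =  [ - 886,-882, - 554,- 366,-349, -982/7, - 292/5 , - 181/8, - 65/4, - 8/17, 70/9, 29.8, 941/11,113,354,424,438,884, 933.74 ] 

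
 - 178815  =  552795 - 731610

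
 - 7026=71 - 7097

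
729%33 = 3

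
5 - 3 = 2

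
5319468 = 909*5852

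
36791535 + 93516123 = 130307658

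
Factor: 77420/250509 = 140/453= 2^2*3^( - 1)*5^1*7^1*151^( - 1)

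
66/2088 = 11/348 =0.03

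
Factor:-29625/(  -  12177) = 9875/4059 = 3^(- 2)*5^3 * 11^(-1 )*41^( - 1) * 79^1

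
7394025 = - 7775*( - 951)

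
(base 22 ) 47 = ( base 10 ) 95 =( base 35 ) 2p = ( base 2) 1011111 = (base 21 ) 4B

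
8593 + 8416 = 17009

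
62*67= 4154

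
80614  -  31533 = 49081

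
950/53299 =950/53299 = 0.02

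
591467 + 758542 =1350009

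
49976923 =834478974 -784502051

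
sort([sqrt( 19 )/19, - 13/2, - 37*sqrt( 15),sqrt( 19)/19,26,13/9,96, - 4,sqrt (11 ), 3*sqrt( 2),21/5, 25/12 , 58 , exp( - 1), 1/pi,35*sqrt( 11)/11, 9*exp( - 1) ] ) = [ - 37*sqrt( 15 ), - 13/2, -4, sqrt( 19)/19, sqrt(19) /19,  1/pi,exp (-1 ),13/9,25/12, 9*exp( - 1),sqrt(11),21/5,3 *sqrt( 2),35 * sqrt ( 11)/11,26,58,96]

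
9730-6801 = 2929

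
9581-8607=974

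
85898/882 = 42949/441 = 97.39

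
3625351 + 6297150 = 9922501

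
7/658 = 1/94 = 0.01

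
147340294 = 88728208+58612086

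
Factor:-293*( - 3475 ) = 1018175 = 5^2*139^1*293^1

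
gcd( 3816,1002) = 6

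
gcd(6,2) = 2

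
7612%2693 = 2226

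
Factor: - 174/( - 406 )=3/7 = 3^1*7^( - 1 )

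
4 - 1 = 3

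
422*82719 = 34907418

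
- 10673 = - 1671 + -9002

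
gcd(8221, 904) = 1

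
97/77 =1  +  20/77 = 1.26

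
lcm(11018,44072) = 44072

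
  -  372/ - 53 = 372/53  =  7.02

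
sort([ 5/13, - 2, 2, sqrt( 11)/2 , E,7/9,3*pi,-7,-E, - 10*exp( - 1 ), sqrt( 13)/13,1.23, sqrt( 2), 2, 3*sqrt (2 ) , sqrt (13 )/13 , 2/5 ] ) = [ - 7, - 10*exp( - 1 ) , - E, - 2,sqrt( 13)/13,sqrt(13)/13, 5/13,2/5,7/9, 1.23, sqrt( 2), sqrt( 11 )/2, 2, 2 , E, 3*sqrt(2), 3*pi ] 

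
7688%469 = 184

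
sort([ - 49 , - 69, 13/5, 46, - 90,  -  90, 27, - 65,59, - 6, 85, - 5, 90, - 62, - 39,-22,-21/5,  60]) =[ - 90, - 90, - 69, - 65,-62 , - 49, - 39, - 22 , - 6 , - 5, - 21/5 , 13/5, 27, 46,59, 60, 85 , 90 ] 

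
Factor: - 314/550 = -5^(-2) *11^( - 1)*157^1 = - 157/275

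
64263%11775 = 5388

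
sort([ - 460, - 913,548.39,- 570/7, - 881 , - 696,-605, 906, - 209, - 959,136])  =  [ - 959, - 913, - 881, - 696,  -  605, - 460, - 209,-570/7, 136,548.39, 906]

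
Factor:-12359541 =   -  3^1*4119847^1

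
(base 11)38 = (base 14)2D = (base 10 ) 41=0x29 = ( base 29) 1C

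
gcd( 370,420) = 10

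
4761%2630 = 2131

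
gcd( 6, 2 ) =2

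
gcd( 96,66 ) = 6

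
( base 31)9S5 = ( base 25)F5M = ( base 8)22462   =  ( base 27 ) d1i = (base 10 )9522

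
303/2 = 151 + 1/2 = 151.50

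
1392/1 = 1392 = 1392.00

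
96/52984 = 12/6623 = 0.00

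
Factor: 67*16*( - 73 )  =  - 2^4*67^1*73^1 = - 78256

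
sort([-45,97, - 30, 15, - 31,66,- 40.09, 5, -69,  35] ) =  [ - 69, - 45,  -  40.09, - 31, - 30,  5, 15, 35, 66, 97 ]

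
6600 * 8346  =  55083600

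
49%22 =5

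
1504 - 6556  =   - 5052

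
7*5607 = 39249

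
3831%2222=1609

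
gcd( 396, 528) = 132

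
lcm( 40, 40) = 40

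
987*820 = 809340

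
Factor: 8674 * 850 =7372900 = 2^2*5^2 * 17^1 * 4337^1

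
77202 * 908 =70099416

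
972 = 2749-1777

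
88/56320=1/640=0.00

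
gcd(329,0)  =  329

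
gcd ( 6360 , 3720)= 120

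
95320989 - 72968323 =22352666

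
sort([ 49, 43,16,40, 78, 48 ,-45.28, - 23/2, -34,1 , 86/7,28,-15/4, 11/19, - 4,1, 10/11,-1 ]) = [ - 45.28,-34,-23/2, - 4, - 15/4,  -  1,11/19 , 10/11 , 1  ,  1, 86/7, 16, 28, 40, 43,48,  49,78 ] 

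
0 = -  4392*0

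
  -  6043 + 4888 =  - 1155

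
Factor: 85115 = 5^1*29^1*587^1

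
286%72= 70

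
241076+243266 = 484342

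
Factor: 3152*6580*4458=92459633280=2^7*3^1*5^1  *  7^1*47^1*197^1*743^1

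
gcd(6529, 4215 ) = 1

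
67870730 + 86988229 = 154858959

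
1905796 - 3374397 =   -  1468601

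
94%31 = 1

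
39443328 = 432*91304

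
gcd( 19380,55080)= 1020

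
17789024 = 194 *91696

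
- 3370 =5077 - 8447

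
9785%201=137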